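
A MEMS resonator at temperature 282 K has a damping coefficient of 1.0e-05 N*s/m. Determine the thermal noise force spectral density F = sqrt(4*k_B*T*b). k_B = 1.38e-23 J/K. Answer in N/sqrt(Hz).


Step 1: Compute 4 * k_B * T * b
= 4 * 1.38e-23 * 282 * 1.0e-05
= 1.5566e-25 N^2/Hz
Step 2: F_noise = sqrt(1.5566e-25)
F_noise = 3.95e-13 N/sqrt(Hz)


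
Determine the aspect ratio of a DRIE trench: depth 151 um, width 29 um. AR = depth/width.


Step 1: AR = depth / width
Step 2: AR = 151 / 29
AR = 5.2


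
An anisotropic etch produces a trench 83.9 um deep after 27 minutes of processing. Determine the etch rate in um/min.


Step 1: Etch rate = depth / time
Step 2: rate = 83.9 / 27
rate = 3.107 um/min


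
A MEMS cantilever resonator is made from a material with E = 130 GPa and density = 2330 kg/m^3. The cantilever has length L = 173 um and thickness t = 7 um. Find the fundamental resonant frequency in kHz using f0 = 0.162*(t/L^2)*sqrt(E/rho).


Step 1: Convert units to SI.
t_SI = 7e-6 m, L_SI = 173e-6 m
Step 2: Calculate sqrt(E/rho).
sqrt(130e9 / 2330) = 7469.54 m/s
Step 3: Compute f0.
f0 = 0.162 * 7e-6 / (173e-6)^2 * 7469.54 = 283018.4 Hz = 283.02 kHz


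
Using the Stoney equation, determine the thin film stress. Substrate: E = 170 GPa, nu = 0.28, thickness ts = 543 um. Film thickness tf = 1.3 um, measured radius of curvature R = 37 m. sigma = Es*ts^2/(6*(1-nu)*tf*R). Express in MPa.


Step 1: Compute numerator: Es * ts^2 = 170 * 543^2 = 50124330 (GPa*um^2)
Step 2: Compute denominator (R in um): 6*(1-nu)*tf*R = 6*0.72*1.3*37e6 = 207792000.0 (um^2)
Step 3: sigma (GPa) = 50124330 / 207792000.0 = 2.41224e-01 GPa
Step 4: Convert to MPa (x1000): sigma = 241.2 MPa


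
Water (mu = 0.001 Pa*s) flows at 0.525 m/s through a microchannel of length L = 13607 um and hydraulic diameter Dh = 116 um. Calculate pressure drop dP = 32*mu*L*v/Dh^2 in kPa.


Step 1: Convert to SI: L = 13607e-6 m, Dh = 116e-6 m
Step 2: dP = 32 * 0.001 * 13607e-6 * 0.525 / (116e-6)^2
Step 3: dP = 16988.53 Pa
Step 4: Convert to kPa: dP = 16.99 kPa


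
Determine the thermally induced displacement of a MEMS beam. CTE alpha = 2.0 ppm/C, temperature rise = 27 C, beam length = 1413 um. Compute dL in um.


Step 1: Convert CTE: alpha = 2.0 ppm/C = 2.0e-6 /C
Step 2: dL = 2.0e-6 * 27 * 1413
dL = 0.0763 um


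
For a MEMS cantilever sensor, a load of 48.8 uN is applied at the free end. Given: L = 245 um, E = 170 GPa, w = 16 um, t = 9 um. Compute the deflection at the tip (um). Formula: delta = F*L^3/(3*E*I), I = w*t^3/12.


Step 1: Calculate the second moment of area.
I = w * t^3 / 12 = 16 * 9^3 / 12 = 972.0 um^4
Step 2: Convert E to consistent units (1 GPa = 1000 uN/um^2).
E = 170 GPa = 170000 uN/um^2
Step 3: Calculate tip deflection.
delta = F * L^3 / (3 * E * I)
delta = 48.8 * 245^3 / (3 * 170000 * 972.0)
delta = 1.4477 um


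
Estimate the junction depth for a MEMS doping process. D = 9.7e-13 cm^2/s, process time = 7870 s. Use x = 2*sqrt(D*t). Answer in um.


Step 1: Compute D*t = 9.7e-13 * 7870 = 7.6339e-09 cm^2
Step 2: sqrt(D*t) = 8.73722e-05 cm
Step 3: x = 2 * 8.73722e-05 cm = 1.747444e-04 cm
Step 4: Convert to um (1 cm = 1e4 um): x = 1.747 um


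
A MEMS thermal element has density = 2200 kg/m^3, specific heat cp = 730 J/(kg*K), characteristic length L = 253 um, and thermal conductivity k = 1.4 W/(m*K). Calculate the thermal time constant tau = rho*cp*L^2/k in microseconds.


Step 1: Convert L to m: L = 253e-6 m
Step 2: L^2 = (253e-6)^2 = 6.4009e-08 m^2
Step 3: tau = 2200 * 730 * 6.4009e-08 / 1.4 = 7.342746714e-02 s
Step 4: Convert to microseconds (multiply by 1e6).
tau = 73427.467 us


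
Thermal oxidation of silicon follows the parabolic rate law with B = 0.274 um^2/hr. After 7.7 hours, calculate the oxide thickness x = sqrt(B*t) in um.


Step 1: Compute B*t = 0.274 * 7.7 = 2.1098
Step 2: x = sqrt(2.1098)
x = 1.453 um


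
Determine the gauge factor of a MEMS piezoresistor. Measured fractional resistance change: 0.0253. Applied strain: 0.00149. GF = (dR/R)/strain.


Step 1: Identify values.
dR/R = 0.0253, strain = 0.00149
Step 2: GF = (dR/R) / strain = 0.0253 / 0.00149
GF = 17.0


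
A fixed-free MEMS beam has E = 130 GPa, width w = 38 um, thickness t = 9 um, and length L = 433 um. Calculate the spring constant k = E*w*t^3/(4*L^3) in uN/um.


Step 1: Convert E to consistent units (1 GPa = 1000 uN/um^2).
E = 130 GPa = 130000 uN/um^2
Step 2: Compute t^3 = 9^3 = 729
Step 3: Compute L^3 = 433^3 = 81182737
Step 4: k = 130000 * 38 * 729 / (4 * 81182737)
k = 11.09 uN/um


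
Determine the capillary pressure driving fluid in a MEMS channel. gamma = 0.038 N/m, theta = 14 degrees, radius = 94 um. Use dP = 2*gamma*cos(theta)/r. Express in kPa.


Step 1: cos(14 deg) = 0.9703
Step 2: Convert r to m: r = 94e-6 m
Step 3: dP = 2 * 0.038 * 0.9703 / 94e-6 = 784.5 Pa
Step 4: Convert Pa to kPa (divide by 1000).
dP = 0.78 kPa


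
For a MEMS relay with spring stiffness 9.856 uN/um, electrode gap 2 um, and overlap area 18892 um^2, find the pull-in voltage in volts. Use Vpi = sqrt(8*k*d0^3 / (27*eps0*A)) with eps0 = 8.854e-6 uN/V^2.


Step 1: Compute numerator: 8 * k * d0^3 = 8 * 9.856 * 2^3 = 630.784
Step 2: Compute denominator: 27 * eps0 * A = 27 * 8.854e-6 * 18892 = 4.516284
Step 3: Vpi = sqrt(630.784 / 4.516284)
Vpi = 11.82 V


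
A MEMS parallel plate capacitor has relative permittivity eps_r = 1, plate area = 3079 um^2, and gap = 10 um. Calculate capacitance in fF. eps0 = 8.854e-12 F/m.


Step 1: Convert area to m^2: A = 3079e-12 m^2
Step 2: Convert gap to m: d = 10e-6 m
Step 3: C = eps0 * eps_r * A / d
C = 8.854e-12 * 1 * 3079e-12 / 10e-6
Step 4: Convert to fF (multiply by 1e15).
C = 2.73 fF


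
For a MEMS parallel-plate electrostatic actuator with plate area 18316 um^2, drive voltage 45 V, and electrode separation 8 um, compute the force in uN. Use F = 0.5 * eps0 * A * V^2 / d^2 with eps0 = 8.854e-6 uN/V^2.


Step 1: Identify parameters.
eps0 = 8.854e-6 uN/V^2, A = 18316 um^2, V = 45 V, d = 8 um
Step 2: Compute V^2 = 45^2 = 2025
Step 3: Compute d^2 = 8^2 = 64
Step 4: F = 0.5 * 8.854e-6 * 18316 * 2025 / 64
F = 2.566 uN


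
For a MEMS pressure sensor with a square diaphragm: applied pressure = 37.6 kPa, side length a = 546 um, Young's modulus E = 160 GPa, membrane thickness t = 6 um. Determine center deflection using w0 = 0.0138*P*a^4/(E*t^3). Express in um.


Step 1: Convert pressure to compatible units (E is in GPa, so P in GPa).
P = 37.6 kPa = 37.6e-6 GPa
Step 2: Compute numerator: 0.0138 * P * a^4.
a^4 = 546^4 = 88873149456
numerator = 0.0138 * 37.6e-6 * 88873149456 = 4.61145e+04
Step 3: Compute denominator: E * t^3 = 160 * 6^3 = 34560
Step 4: w0 = numerator / denominator = 4.61145e+04 / 34560 = 1.3343 um


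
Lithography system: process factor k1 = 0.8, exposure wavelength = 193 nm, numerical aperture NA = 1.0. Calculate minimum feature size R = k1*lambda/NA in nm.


Step 1: Identify values: k1 = 0.8, lambda = 193 nm, NA = 1.0
Step 2: R = k1 * lambda / NA
R = 0.8 * 193 / 1.0
R = 154.4 nm


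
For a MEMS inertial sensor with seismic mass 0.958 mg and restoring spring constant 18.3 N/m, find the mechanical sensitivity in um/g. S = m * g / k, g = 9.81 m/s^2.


Step 1: Convert mass: m = 0.958 mg = 9.58e-07 kg
Step 2: S = m * g / k = 9.58e-07 * 9.81 / 18.3
Step 3: S = 5.14e-07 m/g
Step 4: Convert to um/g: S = 0.514 um/g


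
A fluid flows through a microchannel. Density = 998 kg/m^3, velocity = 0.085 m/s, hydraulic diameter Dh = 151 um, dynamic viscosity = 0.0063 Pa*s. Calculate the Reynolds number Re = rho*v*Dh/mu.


Step 1: Convert Dh to meters: Dh = 151e-6 m
Step 2: Re = rho * v * Dh / mu
Re = 998 * 0.085 * 151e-6 / 0.0063
Re = 2.033


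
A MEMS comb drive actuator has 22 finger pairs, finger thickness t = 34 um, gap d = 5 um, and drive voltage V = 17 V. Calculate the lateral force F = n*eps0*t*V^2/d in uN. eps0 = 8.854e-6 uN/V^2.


Step 1: Parameters: n=22, eps0=8.854e-6 uN/V^2, t=34 um, V=17 V, d=5 um
Step 2: V^2 = 289
Step 3: F = 22 * 8.854e-6 * 34 * 289 / 5
F = 0.383 uN


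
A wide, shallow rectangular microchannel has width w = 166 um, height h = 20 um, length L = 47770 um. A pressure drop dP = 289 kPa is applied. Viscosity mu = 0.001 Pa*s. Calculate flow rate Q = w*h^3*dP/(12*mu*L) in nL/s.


Step 1: Convert all dimensions to SI (meters).
w = 166e-6 m, h = 20e-6 m, L = 47770e-6 m, dP = 289e3 Pa
Step 2: Q = w * h^3 * dP / (12 * mu * L)
Q = 166e-6 * (20e-6)^3 * 289e3 / (12 * 0.001 * 47770e-6) = 6.6951364e-10 m^3/s
Step 3: Convert Q from m^3/s to nL/s (1 m^3 = 1e12 nL, so multiply by 1e12).
Q = 669.514 nL/s


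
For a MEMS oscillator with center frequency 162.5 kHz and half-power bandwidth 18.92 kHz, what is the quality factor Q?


Step 1: Q = f0 / bandwidth
Step 2: Q = 162.5 / 18.92
Q = 8.6


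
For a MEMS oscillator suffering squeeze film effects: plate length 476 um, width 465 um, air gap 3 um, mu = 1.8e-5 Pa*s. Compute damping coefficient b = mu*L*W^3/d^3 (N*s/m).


Step 1: Convert to SI.
L = 476e-6 m, W = 465e-6 m, d = 3e-6 m
Step 2: W^3 = (465e-6)^3 = 1.01e-10 m^3
Step 3: d^3 = (3e-6)^3 = 2.70e-17 m^3
Step 4: b = 1.8e-5 * 476e-6 * 1.01e-10 / 2.70e-17
b = 3.19e-02 N*s/m


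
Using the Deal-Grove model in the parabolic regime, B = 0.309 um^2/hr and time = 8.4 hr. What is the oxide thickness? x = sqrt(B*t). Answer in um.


Step 1: Compute B*t = 0.309 * 8.4 = 2.5956
Step 2: x = sqrt(2.5956)
x = 1.611 um


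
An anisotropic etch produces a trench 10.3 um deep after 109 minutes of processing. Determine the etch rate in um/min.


Step 1: Etch rate = depth / time
Step 2: rate = 10.3 / 109
rate = 0.094 um/min


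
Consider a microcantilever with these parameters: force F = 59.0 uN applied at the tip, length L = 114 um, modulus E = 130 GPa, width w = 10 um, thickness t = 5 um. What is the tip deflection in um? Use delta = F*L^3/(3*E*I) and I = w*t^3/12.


Step 1: Calculate the second moment of area.
I = w * t^3 / 12 = 10 * 5^3 / 12 = 104.1667 um^4
Step 2: Convert E to consistent units (1 GPa = 1000 uN/um^2).
E = 130 GPa = 130000 uN/um^2
Step 3: Calculate tip deflection.
delta = F * L^3 / (3 * E * I)
delta = 59.0 * 114^3 / (3 * 130000 * 104.1667)
delta = 2.1517 um


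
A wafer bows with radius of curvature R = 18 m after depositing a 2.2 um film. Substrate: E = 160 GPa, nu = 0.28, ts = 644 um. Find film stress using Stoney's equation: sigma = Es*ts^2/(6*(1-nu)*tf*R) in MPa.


Step 1: Compute numerator: Es * ts^2 = 160 * 644^2 = 66357760 (GPa*um^2)
Step 2: Compute denominator (R in um): 6*(1-nu)*tf*R = 6*0.72*2.2*18e6 = 171072000.0 (um^2)
Step 3: sigma (GPa) = 66357760 / 171072000.0 = 3.87894e-01 GPa
Step 4: Convert to MPa (x1000): sigma = 387.9 MPa


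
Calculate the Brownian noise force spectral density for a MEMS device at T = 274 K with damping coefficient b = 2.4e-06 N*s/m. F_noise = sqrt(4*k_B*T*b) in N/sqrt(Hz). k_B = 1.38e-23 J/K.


Step 1: Compute 4 * k_B * T * b
= 4 * 1.38e-23 * 274 * 2.4e-06
= 3.6300e-26 N^2/Hz
Step 2: F_noise = sqrt(3.6300e-26)
F_noise = 1.91e-13 N/sqrt(Hz)


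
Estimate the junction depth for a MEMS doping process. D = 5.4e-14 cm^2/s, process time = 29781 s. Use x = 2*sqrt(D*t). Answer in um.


Step 1: Compute D*t = 5.4e-14 * 29781 = 1.608174e-09 cm^2
Step 2: sqrt(D*t) = 4.0102e-05 cm
Step 3: x = 2 * 4.0102e-05 cm = 8.0204e-05 cm
Step 4: Convert to um (1 cm = 1e4 um): x = 0.802 um


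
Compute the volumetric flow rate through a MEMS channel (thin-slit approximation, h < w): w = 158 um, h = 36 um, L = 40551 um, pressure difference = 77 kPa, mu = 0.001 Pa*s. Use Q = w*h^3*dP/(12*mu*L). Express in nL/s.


Step 1: Convert all dimensions to SI (meters).
w = 158e-6 m, h = 36e-6 m, L = 40551e-6 m, dP = 77e3 Pa
Step 2: Q = w * h^3 * dP / (12 * mu * L)
Q = 158e-6 * (36e-6)^3 * 77e3 / (12 * 0.001 * 40551e-6) = 1.16646712e-09 m^3/s
Step 3: Convert Q from m^3/s to nL/s (1 m^3 = 1e12 nL, so multiply by 1e12).
Q = 1166.467 nL/s


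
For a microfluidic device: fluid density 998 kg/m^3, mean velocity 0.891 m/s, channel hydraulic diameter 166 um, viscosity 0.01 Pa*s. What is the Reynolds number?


Step 1: Convert Dh to meters: Dh = 166e-6 m
Step 2: Re = rho * v * Dh / mu
Re = 998 * 0.891 * 166e-6 / 0.01
Re = 14.761


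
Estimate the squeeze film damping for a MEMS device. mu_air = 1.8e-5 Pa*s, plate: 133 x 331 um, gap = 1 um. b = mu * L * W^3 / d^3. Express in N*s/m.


Step 1: Convert to SI.
L = 133e-6 m, W = 331e-6 m, d = 1e-6 m
Step 2: W^3 = (331e-6)^3 = 3.63e-11 m^3
Step 3: d^3 = (1e-6)^3 = 1.00e-18 m^3
Step 4: b = 1.8e-5 * 133e-6 * 3.63e-11 / 1.00e-18
b = 8.68e-02 N*s/m


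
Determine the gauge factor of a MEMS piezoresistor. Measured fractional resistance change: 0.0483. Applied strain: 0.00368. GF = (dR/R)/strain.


Step 1: Identify values.
dR/R = 0.0483, strain = 0.00368
Step 2: GF = (dR/R) / strain = 0.0483 / 0.00368
GF = 13.1


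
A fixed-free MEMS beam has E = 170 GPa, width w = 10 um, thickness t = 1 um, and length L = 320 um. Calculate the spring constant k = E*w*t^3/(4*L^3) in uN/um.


Step 1: Convert E to consistent units (1 GPa = 1000 uN/um^2).
E = 170 GPa = 170000 uN/um^2
Step 2: Compute t^3 = 1^3 = 1
Step 3: Compute L^3 = 320^3 = 32768000
Step 4: k = 170000 * 10 * 1 / (4 * 32768000)
k = 0.013 uN/um


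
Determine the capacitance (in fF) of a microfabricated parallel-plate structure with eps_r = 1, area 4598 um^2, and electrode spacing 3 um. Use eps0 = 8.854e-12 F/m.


Step 1: Convert area to m^2: A = 4598e-12 m^2
Step 2: Convert gap to m: d = 3e-6 m
Step 3: C = eps0 * eps_r * A / d
C = 8.854e-12 * 1 * 4598e-12 / 3e-6
Step 4: Convert to fF (multiply by 1e15).
C = 13.57 fF


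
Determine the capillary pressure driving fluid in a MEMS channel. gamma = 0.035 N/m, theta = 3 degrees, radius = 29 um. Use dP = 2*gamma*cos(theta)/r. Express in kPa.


Step 1: cos(3 deg) = 0.9986
Step 2: Convert r to m: r = 29e-6 m
Step 3: dP = 2 * 0.035 * 0.9986 / 29e-6 = 2410.4 Pa
Step 4: Convert Pa to kPa (divide by 1000).
dP = 2.41 kPa


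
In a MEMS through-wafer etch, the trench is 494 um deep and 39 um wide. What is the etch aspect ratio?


Step 1: AR = depth / width
Step 2: AR = 494 / 39
AR = 12.7


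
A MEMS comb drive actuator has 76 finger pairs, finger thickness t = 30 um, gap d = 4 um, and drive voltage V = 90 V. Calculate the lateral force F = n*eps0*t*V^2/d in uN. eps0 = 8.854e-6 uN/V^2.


Step 1: Parameters: n=76, eps0=8.854e-6 uN/V^2, t=30 um, V=90 V, d=4 um
Step 2: V^2 = 8100
Step 3: F = 76 * 8.854e-6 * 30 * 8100 / 4
F = 40.879 uN


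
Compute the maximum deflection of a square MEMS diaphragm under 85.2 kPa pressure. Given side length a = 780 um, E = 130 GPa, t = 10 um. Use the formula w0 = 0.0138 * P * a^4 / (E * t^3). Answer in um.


Step 1: Convert pressure to compatible units (E is in GPa, so P in GPa).
P = 85.2 kPa = 85.2e-6 GPa
Step 2: Compute numerator: 0.0138 * P * a^4.
a^4 = 780^4 = 370150560000
numerator = 0.0138 * 85.2e-6 * 370150560000 = 4.352082e+05
Step 3: Compute denominator: E * t^3 = 130 * 10^3 = 130000
Step 4: w0 = numerator / denominator = 4.352082e+05 / 130000 = 3.3478 um


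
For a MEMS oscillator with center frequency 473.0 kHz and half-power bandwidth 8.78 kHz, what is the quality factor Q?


Step 1: Q = f0 / bandwidth
Step 2: Q = 473.0 / 8.78
Q = 53.9


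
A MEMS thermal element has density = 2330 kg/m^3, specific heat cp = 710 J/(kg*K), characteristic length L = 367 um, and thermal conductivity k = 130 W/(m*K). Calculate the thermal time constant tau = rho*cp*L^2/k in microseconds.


Step 1: Convert L to m: L = 367e-6 m
Step 2: L^2 = (367e-6)^2 = 1.34689e-07 m^2
Step 3: tau = 2330 * 710 * 1.34689e-07 / 130 = 1.71396933e-03 s
Step 4: Convert to microseconds (multiply by 1e6).
tau = 1713.969 us


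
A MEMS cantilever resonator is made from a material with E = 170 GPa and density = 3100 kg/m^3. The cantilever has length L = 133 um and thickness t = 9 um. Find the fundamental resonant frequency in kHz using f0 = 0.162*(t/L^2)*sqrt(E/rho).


Step 1: Convert units to SI.
t_SI = 9e-6 m, L_SI = 133e-6 m
Step 2: Calculate sqrt(E/rho).
sqrt(170e9 / 3100) = 7405.32 m/s
Step 3: Compute f0.
f0 = 0.162 * 9e-6 / (133e-6)^2 * 7405.32 = 610376.9 Hz = 610.38 kHz


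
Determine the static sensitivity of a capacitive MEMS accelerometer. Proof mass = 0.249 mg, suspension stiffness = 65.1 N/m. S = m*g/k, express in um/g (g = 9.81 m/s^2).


Step 1: Convert mass: m = 0.249 mg = 2.49e-07 kg
Step 2: S = m * g / k = 2.49e-07 * 9.81 / 65.1
Step 3: S = 3.75e-08 m/g
Step 4: Convert to um/g: S = 0.038 um/g


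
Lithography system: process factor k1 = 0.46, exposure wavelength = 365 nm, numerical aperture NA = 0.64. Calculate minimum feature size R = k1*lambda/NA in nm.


Step 1: Identify values: k1 = 0.46, lambda = 365 nm, NA = 0.64
Step 2: R = k1 * lambda / NA
R = 0.46 * 365 / 0.64
R = 262.3 nm


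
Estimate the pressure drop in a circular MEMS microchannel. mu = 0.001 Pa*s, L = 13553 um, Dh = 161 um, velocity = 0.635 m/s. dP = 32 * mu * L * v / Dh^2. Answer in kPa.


Step 1: Convert to SI: L = 13553e-6 m, Dh = 161e-6 m
Step 2: dP = 32 * 0.001 * 13553e-6 * 0.635 / (161e-6)^2
Step 3: dP = 10624.47 Pa
Step 4: Convert to kPa: dP = 10.62 kPa


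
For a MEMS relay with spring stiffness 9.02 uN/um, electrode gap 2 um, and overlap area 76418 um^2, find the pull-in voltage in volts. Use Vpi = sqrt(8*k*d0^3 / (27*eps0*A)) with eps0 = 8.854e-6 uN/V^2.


Step 1: Compute numerator: 8 * k * d0^3 = 8 * 9.02 * 2^3 = 577.28
Step 2: Compute denominator: 27 * eps0 * A = 27 * 8.854e-6 * 76418 = 18.268334
Step 3: Vpi = sqrt(577.28 / 18.268334)
Vpi = 5.62 V


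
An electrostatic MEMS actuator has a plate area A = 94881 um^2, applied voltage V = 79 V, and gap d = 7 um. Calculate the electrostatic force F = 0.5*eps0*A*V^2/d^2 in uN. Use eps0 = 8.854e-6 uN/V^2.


Step 1: Identify parameters.
eps0 = 8.854e-6 uN/V^2, A = 94881 um^2, V = 79 V, d = 7 um
Step 2: Compute V^2 = 79^2 = 6241
Step 3: Compute d^2 = 7^2 = 49
Step 4: F = 0.5 * 8.854e-6 * 94881 * 6241 / 49
F = 53.499 uN


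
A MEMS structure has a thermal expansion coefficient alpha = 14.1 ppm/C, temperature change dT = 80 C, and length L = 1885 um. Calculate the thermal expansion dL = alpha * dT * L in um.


Step 1: Convert CTE: alpha = 14.1 ppm/C = 14.1e-6 /C
Step 2: dL = 14.1e-6 * 80 * 1885
dL = 2.1263 um


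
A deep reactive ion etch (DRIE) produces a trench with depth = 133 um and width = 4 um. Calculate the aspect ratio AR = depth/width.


Step 1: AR = depth / width
Step 2: AR = 133 / 4
AR = 33.3


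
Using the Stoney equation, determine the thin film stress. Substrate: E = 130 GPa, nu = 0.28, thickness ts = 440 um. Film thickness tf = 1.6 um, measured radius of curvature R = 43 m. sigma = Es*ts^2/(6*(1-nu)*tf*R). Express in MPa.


Step 1: Compute numerator: Es * ts^2 = 130 * 440^2 = 25168000 (GPa*um^2)
Step 2: Compute denominator (R in um): 6*(1-nu)*tf*R = 6*0.72*1.6*43e6 = 297216000.0 (um^2)
Step 3: sigma (GPa) = 25168000 / 297216000.0 = 8.4679e-02 GPa
Step 4: Convert to MPa (x1000): sigma = 84.7 MPa


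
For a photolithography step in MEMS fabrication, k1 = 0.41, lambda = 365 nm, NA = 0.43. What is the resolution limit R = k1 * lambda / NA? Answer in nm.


Step 1: Identify values: k1 = 0.41, lambda = 365 nm, NA = 0.43
Step 2: R = k1 * lambda / NA
R = 0.41 * 365 / 0.43
R = 348.0 nm


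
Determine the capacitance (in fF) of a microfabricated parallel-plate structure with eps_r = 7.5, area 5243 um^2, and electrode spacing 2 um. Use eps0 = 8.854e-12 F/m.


Step 1: Convert area to m^2: A = 5243e-12 m^2
Step 2: Convert gap to m: d = 2e-6 m
Step 3: C = eps0 * eps_r * A / d
C = 8.854e-12 * 7.5 * 5243e-12 / 2e-6
Step 4: Convert to fF (multiply by 1e15).
C = 174.08 fF


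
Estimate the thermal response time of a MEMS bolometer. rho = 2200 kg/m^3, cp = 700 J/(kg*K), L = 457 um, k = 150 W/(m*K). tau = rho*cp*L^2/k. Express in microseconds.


Step 1: Convert L to m: L = 457e-6 m
Step 2: L^2 = (457e-6)^2 = 2.08849e-07 m^2
Step 3: tau = 2200 * 700 * 2.08849e-07 / 150 = 2.14418307e-03 s
Step 4: Convert to microseconds (multiply by 1e6).
tau = 2144.183 us


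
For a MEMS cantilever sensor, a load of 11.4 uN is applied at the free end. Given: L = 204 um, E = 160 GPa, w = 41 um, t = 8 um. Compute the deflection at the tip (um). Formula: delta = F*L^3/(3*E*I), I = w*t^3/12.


Step 1: Calculate the second moment of area.
I = w * t^3 / 12 = 41 * 8^3 / 12 = 1749.3333 um^4
Step 2: Convert E to consistent units (1 GPa = 1000 uN/um^2).
E = 160 GPa = 160000 uN/um^2
Step 3: Calculate tip deflection.
delta = F * L^3 / (3 * E * I)
delta = 11.4 * 204^3 / (3 * 160000 * 1749.3333)
delta = 0.1153 um


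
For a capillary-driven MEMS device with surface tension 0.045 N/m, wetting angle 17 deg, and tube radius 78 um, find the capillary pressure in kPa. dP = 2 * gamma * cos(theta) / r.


Step 1: cos(17 deg) = 0.9563
Step 2: Convert r to m: r = 78e-6 m
Step 3: dP = 2 * 0.045 * 0.9563 / 78e-6 = 1103.4 Pa
Step 4: Convert Pa to kPa (divide by 1000).
dP = 1.1 kPa


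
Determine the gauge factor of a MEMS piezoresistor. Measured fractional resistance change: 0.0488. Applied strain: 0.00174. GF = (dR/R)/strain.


Step 1: Identify values.
dR/R = 0.0488, strain = 0.00174
Step 2: GF = (dR/R) / strain = 0.0488 / 0.00174
GF = 28.0


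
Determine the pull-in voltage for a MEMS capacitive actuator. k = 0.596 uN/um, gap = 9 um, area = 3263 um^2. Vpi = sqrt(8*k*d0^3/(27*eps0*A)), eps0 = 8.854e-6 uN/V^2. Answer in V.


Step 1: Compute numerator: 8 * k * d0^3 = 8 * 0.596 * 9^3 = 3475.872
Step 2: Compute denominator: 27 * eps0 * A = 27 * 8.854e-6 * 3263 = 0.780046
Step 3: Vpi = sqrt(3475.872 / 0.780046)
Vpi = 66.75 V


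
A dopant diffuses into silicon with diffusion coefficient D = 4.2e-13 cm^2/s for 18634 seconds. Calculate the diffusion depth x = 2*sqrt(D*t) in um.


Step 1: Compute D*t = 4.2e-13 * 18634 = 7.82628e-09 cm^2
Step 2: sqrt(D*t) = 8.84663e-05 cm
Step 3: x = 2 * 8.84663e-05 cm = 1.769326e-04 cm
Step 4: Convert to um (1 cm = 1e4 um): x = 1.769 um


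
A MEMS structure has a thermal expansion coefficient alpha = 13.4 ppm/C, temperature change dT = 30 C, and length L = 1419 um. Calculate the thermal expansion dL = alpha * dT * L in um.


Step 1: Convert CTE: alpha = 13.4 ppm/C = 13.4e-6 /C
Step 2: dL = 13.4e-6 * 30 * 1419
dL = 0.5704 um


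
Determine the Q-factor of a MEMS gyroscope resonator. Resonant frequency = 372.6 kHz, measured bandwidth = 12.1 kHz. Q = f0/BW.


Step 1: Q = f0 / bandwidth
Step 2: Q = 372.6 / 12.1
Q = 30.8


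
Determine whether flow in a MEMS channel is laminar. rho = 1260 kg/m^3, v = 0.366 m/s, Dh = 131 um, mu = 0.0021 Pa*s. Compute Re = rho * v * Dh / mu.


Step 1: Convert Dh to meters: Dh = 131e-6 m
Step 2: Re = rho * v * Dh / mu
Re = 1260 * 0.366 * 131e-6 / 0.0021
Re = 28.768
Since Re = 28.768 is below ~2300, the flow is laminar.


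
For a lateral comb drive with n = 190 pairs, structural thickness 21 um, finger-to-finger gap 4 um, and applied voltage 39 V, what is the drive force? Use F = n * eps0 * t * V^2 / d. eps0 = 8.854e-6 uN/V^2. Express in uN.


Step 1: Parameters: n=190, eps0=8.854e-6 uN/V^2, t=21 um, V=39 V, d=4 um
Step 2: V^2 = 1521
Step 3: F = 190 * 8.854e-6 * 21 * 1521 / 4
F = 13.433 uN


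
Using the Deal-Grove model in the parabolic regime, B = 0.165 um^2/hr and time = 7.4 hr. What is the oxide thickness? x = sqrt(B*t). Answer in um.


Step 1: Compute B*t = 0.165 * 7.4 = 1.221
Step 2: x = sqrt(1.221)
x = 1.105 um


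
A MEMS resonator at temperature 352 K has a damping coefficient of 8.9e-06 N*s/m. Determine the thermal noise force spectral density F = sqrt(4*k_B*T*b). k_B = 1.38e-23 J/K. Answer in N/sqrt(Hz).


Step 1: Compute 4 * k_B * T * b
= 4 * 1.38e-23 * 352 * 8.9e-06
= 1.7293e-25 N^2/Hz
Step 2: F_noise = sqrt(1.7293e-25)
F_noise = 4.16e-13 N/sqrt(Hz)


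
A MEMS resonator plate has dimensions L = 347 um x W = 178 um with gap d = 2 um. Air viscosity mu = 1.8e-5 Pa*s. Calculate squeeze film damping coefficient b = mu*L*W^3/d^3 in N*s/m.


Step 1: Convert to SI.
L = 347e-6 m, W = 178e-6 m, d = 2e-6 m
Step 2: W^3 = (178e-6)^3 = 5.64e-12 m^3
Step 3: d^3 = (2e-6)^3 = 8.00e-18 m^3
Step 4: b = 1.8e-5 * 347e-6 * 5.64e-12 / 8.00e-18
b = 4.40e-03 N*s/m


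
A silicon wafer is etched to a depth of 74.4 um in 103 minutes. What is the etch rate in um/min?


Step 1: Etch rate = depth / time
Step 2: rate = 74.4 / 103
rate = 0.722 um/min


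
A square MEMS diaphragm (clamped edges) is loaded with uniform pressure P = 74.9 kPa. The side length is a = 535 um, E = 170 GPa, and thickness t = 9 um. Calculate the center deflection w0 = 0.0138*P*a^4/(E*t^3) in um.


Step 1: Convert pressure to compatible units (E is in GPa, so P in GPa).
P = 74.9 kPa = 74.9e-6 GPa
Step 2: Compute numerator: 0.0138 * P * a^4.
a^4 = 535^4 = 81924750625
numerator = 0.0138 * 74.9e-6 * 81924750625 = 8.46791e+04
Step 3: Compute denominator: E * t^3 = 170 * 9^3 = 123930
Step 4: w0 = numerator / denominator = 8.46791e+04 / 123930 = 0.6833 um


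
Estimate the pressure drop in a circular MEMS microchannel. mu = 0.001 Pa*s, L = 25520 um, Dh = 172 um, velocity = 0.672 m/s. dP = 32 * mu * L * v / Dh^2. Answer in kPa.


Step 1: Convert to SI: L = 25520e-6 m, Dh = 172e-6 m
Step 2: dP = 32 * 0.001 * 25520e-6 * 0.672 / (172e-6)^2
Step 3: dP = 18549.96 Pa
Step 4: Convert to kPa: dP = 18.55 kPa


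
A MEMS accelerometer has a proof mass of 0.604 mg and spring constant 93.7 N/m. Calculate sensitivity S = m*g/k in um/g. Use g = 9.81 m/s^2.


Step 1: Convert mass: m = 0.604 mg = 6.04e-07 kg
Step 2: S = m * g / k = 6.04e-07 * 9.81 / 93.7
Step 3: S = 6.32e-08 m/g
Step 4: Convert to um/g: S = 0.063 um/g


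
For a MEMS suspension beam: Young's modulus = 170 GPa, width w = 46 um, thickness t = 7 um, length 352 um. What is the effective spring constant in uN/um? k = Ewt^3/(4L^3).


Step 1: Convert E to consistent units (1 GPa = 1000 uN/um^2).
E = 170 GPa = 170000 uN/um^2
Step 2: Compute t^3 = 7^3 = 343
Step 3: Compute L^3 = 352^3 = 43614208
Step 4: k = 170000 * 46 * 343 / (4 * 43614208)
k = 15.3749 uN/um


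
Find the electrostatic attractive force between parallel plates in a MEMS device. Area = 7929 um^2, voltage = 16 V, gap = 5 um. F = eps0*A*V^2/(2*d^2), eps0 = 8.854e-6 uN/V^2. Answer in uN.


Step 1: Identify parameters.
eps0 = 8.854e-6 uN/V^2, A = 7929 um^2, V = 16 V, d = 5 um
Step 2: Compute V^2 = 16^2 = 256
Step 3: Compute d^2 = 5^2 = 25
Step 4: F = 0.5 * 8.854e-6 * 7929 * 256 / 25
F = 0.359 uN


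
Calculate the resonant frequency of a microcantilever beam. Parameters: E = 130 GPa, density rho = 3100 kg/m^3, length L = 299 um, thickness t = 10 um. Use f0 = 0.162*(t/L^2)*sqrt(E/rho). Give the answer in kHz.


Step 1: Convert units to SI.
t_SI = 10e-6 m, L_SI = 299e-6 m
Step 2: Calculate sqrt(E/rho).
sqrt(130e9 / 3100) = 6475.76 m/s
Step 3: Compute f0.
f0 = 0.162 * 10e-6 / (299e-6)^2 * 6475.76 = 117344.7 Hz = 117.34 kHz


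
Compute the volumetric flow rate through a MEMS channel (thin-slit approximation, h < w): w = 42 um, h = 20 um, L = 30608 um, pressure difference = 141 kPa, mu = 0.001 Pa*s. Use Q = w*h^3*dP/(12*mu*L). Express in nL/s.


Step 1: Convert all dimensions to SI (meters).
w = 42e-6 m, h = 20e-6 m, L = 30608e-6 m, dP = 141e3 Pa
Step 2: Q = w * h^3 * dP / (12 * mu * L)
Q = 42e-6 * (20e-6)^3 * 141e3 / (12 * 0.001 * 30608e-6) = 1.2898589e-10 m^3/s
Step 3: Convert Q from m^3/s to nL/s (1 m^3 = 1e12 nL, so multiply by 1e12).
Q = 128.986 nL/s


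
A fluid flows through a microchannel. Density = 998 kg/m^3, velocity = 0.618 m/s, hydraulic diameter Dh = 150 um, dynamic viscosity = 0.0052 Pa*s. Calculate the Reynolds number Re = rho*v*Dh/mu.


Step 1: Convert Dh to meters: Dh = 150e-6 m
Step 2: Re = rho * v * Dh / mu
Re = 998 * 0.618 * 150e-6 / 0.0052
Re = 17.791


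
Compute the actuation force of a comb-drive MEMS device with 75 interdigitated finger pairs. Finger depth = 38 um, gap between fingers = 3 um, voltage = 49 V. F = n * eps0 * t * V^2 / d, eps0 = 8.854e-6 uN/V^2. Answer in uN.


Step 1: Parameters: n=75, eps0=8.854e-6 uN/V^2, t=38 um, V=49 V, d=3 um
Step 2: V^2 = 2401
Step 3: F = 75 * 8.854e-6 * 38 * 2401 / 3
F = 20.196 uN


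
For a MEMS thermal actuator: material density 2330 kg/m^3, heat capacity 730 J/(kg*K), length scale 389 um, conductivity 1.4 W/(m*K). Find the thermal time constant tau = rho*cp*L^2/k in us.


Step 1: Convert L to m: L = 389e-6 m
Step 2: L^2 = (389e-6)^2 = 1.51321e-07 m^2
Step 3: tau = 2330 * 730 * 1.51321e-07 / 1.4 = 1.8384420636e-01 s
Step 4: Convert to microseconds (multiply by 1e6).
tau = 183844.206 us


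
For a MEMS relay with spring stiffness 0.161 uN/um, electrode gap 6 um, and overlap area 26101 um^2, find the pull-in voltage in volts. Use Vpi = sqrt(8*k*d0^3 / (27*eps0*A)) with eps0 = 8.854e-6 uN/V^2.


Step 1: Compute numerator: 8 * k * d0^3 = 8 * 0.161 * 6^3 = 278.208
Step 2: Compute denominator: 27 * eps0 * A = 27 * 8.854e-6 * 26101 = 6.239653
Step 3: Vpi = sqrt(278.208 / 6.239653)
Vpi = 6.68 V


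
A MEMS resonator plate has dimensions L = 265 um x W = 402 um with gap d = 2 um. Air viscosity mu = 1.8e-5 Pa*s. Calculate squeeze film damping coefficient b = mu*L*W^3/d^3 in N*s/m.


Step 1: Convert to SI.
L = 265e-6 m, W = 402e-6 m, d = 2e-6 m
Step 2: W^3 = (402e-6)^3 = 6.50e-11 m^3
Step 3: d^3 = (2e-6)^3 = 8.00e-18 m^3
Step 4: b = 1.8e-5 * 265e-6 * 6.50e-11 / 8.00e-18
b = 3.87e-02 N*s/m


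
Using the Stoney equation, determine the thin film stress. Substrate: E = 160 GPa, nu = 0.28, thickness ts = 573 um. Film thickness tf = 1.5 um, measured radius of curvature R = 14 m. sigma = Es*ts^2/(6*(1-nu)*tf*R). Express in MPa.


Step 1: Compute numerator: Es * ts^2 = 160 * 573^2 = 52532640 (GPa*um^2)
Step 2: Compute denominator (R in um): 6*(1-nu)*tf*R = 6*0.72*1.5*14e6 = 90720000.0 (um^2)
Step 3: sigma (GPa) = 52532640 / 90720000.0 = 5.79063e-01 GPa
Step 4: Convert to MPa (x1000): sigma = 579.1 MPa


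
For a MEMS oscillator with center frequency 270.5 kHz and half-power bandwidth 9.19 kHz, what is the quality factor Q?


Step 1: Q = f0 / bandwidth
Step 2: Q = 270.5 / 9.19
Q = 29.4


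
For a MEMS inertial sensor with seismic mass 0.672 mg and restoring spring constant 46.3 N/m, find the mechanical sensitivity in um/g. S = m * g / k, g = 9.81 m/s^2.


Step 1: Convert mass: m = 0.672 mg = 6.72e-07 kg
Step 2: S = m * g / k = 6.72e-07 * 9.81 / 46.3
Step 3: S = 1.42e-07 m/g
Step 4: Convert to um/g: S = 0.142 um/g


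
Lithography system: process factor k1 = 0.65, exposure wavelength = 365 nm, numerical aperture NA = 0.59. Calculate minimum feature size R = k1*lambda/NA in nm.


Step 1: Identify values: k1 = 0.65, lambda = 365 nm, NA = 0.59
Step 2: R = k1 * lambda / NA
R = 0.65 * 365 / 0.59
R = 402.1 nm


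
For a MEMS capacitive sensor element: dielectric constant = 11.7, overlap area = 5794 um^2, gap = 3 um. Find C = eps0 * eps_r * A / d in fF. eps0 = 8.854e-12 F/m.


Step 1: Convert area to m^2: A = 5794e-12 m^2
Step 2: Convert gap to m: d = 3e-6 m
Step 3: C = eps0 * eps_r * A / d
C = 8.854e-12 * 11.7 * 5794e-12 / 3e-6
Step 4: Convert to fF (multiply by 1e15).
C = 200.07 fF


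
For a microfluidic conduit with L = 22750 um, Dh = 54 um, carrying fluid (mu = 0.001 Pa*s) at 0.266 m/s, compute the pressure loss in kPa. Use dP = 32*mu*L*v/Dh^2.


Step 1: Convert to SI: L = 22750e-6 m, Dh = 54e-6 m
Step 2: dP = 32 * 0.001 * 22750e-6 * 0.266 / (54e-6)^2
Step 3: dP = 66408.78 Pa
Step 4: Convert to kPa: dP = 66.41 kPa


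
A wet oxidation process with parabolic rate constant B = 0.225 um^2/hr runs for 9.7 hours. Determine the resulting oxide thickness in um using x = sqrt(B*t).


Step 1: Compute B*t = 0.225 * 9.7 = 2.1825
Step 2: x = sqrt(2.1825)
x = 1.477 um


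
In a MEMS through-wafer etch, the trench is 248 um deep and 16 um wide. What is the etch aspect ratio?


Step 1: AR = depth / width
Step 2: AR = 248 / 16
AR = 15.5


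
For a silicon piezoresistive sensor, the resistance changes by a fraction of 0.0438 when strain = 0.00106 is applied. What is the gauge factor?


Step 1: Identify values.
dR/R = 0.0438, strain = 0.00106
Step 2: GF = (dR/R) / strain = 0.0438 / 0.00106
GF = 41.3


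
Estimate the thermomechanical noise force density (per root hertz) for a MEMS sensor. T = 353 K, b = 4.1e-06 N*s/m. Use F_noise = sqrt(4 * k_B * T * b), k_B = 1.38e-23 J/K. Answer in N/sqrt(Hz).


Step 1: Compute 4 * k_B * T * b
= 4 * 1.38e-23 * 353 * 4.1e-06
= 7.9891e-26 N^2/Hz
Step 2: F_noise = sqrt(7.9891e-26)
F_noise = 2.83e-13 N/sqrt(Hz)


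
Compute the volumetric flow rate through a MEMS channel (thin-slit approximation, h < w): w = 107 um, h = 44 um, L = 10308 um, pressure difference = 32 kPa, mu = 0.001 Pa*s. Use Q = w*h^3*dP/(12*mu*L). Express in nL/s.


Step 1: Convert all dimensions to SI (meters).
w = 107e-6 m, h = 44e-6 m, L = 10308e-6 m, dP = 32e3 Pa
Step 2: Q = w * h^3 * dP / (12 * mu * L)
Q = 107e-6 * (44e-6)^3 * 32e3 / (12 * 0.001 * 10308e-6) = 2.35795835e-09 m^3/s
Step 3: Convert Q from m^3/s to nL/s (1 m^3 = 1e12 nL, so multiply by 1e12).
Q = 2357.958 nL/s


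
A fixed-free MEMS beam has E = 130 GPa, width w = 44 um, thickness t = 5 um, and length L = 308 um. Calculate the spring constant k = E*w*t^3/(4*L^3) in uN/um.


Step 1: Convert E to consistent units (1 GPa = 1000 uN/um^2).
E = 130 GPa = 130000 uN/um^2
Step 2: Compute t^3 = 5^3 = 125
Step 3: Compute L^3 = 308^3 = 29218112
Step 4: k = 130000 * 44 * 125 / (4 * 29218112)
k = 6.1178 uN/um


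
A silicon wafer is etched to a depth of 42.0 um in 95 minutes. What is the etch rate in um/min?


Step 1: Etch rate = depth / time
Step 2: rate = 42.0 / 95
rate = 0.442 um/min


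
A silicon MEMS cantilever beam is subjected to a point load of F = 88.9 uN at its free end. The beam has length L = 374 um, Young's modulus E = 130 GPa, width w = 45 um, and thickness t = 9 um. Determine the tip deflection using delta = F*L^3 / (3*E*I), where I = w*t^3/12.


Step 1: Calculate the second moment of area.
I = w * t^3 / 12 = 45 * 9^3 / 12 = 2733.75 um^4
Step 2: Convert E to consistent units (1 GPa = 1000 uN/um^2).
E = 130 GPa = 130000 uN/um^2
Step 3: Calculate tip deflection.
delta = F * L^3 / (3 * E * I)
delta = 88.9 * 374^3 / (3 * 130000 * 2733.75)
delta = 4.3621 um


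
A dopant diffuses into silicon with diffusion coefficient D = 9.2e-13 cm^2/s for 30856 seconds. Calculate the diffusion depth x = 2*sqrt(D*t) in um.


Step 1: Compute D*t = 9.2e-13 * 30856 = 2.838752e-08 cm^2
Step 2: sqrt(D*t) = 1.6849e-04 cm
Step 3: x = 2 * 1.6849e-04 cm = 3.3698e-04 cm
Step 4: Convert to um (1 cm = 1e4 um): x = 3.37 um


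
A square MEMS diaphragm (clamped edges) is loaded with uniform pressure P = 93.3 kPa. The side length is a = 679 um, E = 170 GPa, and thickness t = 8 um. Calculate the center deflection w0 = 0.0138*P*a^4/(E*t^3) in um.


Step 1: Convert pressure to compatible units (E is in GPa, so P in GPa).
P = 93.3 kPa = 93.3e-6 GPa
Step 2: Compute numerator: 0.0138 * P * a^4.
a^4 = 679^4 = 212558803681
numerator = 0.0138 * 93.3e-6 * 212558803681 = 2.73678e+05
Step 3: Compute denominator: E * t^3 = 170 * 8^3 = 87040
Step 4: w0 = numerator / denominator = 2.73678e+05 / 87040 = 3.1443 um


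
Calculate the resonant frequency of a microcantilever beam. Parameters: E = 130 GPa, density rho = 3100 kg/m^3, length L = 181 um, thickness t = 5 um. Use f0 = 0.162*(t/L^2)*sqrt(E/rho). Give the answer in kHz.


Step 1: Convert units to SI.
t_SI = 5e-6 m, L_SI = 181e-6 m
Step 2: Calculate sqrt(E/rho).
sqrt(130e9 / 3100) = 6475.76 m/s
Step 3: Compute f0.
f0 = 0.162 * 5e-6 / (181e-6)^2 * 6475.76 = 160110.1 Hz = 160.11 kHz


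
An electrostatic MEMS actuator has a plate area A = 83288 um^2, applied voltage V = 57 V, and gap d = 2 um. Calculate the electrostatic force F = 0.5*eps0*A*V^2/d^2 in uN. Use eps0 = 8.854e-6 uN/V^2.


Step 1: Identify parameters.
eps0 = 8.854e-6 uN/V^2, A = 83288 um^2, V = 57 V, d = 2 um
Step 2: Compute V^2 = 57^2 = 3249
Step 3: Compute d^2 = 2^2 = 4
Step 4: F = 0.5 * 8.854e-6 * 83288 * 3249 / 4
F = 299.49 uN


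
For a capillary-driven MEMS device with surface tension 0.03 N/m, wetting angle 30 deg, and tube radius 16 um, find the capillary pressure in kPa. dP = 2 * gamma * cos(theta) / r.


Step 1: cos(30 deg) = 0.866
Step 2: Convert r to m: r = 16e-6 m
Step 3: dP = 2 * 0.03 * 0.866 / 16e-6 = 3247.5 Pa
Step 4: Convert Pa to kPa (divide by 1000).
dP = 3.25 kPa


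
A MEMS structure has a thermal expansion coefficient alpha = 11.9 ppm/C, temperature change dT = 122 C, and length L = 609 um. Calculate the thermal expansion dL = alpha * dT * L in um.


Step 1: Convert CTE: alpha = 11.9 ppm/C = 11.9e-6 /C
Step 2: dL = 11.9e-6 * 122 * 609
dL = 0.8841 um


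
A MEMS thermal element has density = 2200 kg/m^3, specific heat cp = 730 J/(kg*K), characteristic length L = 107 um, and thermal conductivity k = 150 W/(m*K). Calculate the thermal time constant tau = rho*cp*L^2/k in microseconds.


Step 1: Convert L to m: L = 107e-6 m
Step 2: L^2 = (107e-6)^2 = 1.1449e-08 m^2
Step 3: tau = 2200 * 730 * 1.1449e-08 / 150 = 1.2258063e-04 s
Step 4: Convert to microseconds (multiply by 1e6).
tau = 122.581 us


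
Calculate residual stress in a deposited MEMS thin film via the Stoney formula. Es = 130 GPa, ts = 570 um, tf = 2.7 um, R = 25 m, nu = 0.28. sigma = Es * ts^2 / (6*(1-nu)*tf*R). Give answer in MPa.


Step 1: Compute numerator: Es * ts^2 = 130 * 570^2 = 42237000 (GPa*um^2)
Step 2: Compute denominator (R in um): 6*(1-nu)*tf*R = 6*0.72*2.7*25e6 = 291600000.0 (um^2)
Step 3: sigma (GPa) = 42237000 / 291600000.0 = 1.44846e-01 GPa
Step 4: Convert to MPa (x1000): sigma = 144.8 MPa


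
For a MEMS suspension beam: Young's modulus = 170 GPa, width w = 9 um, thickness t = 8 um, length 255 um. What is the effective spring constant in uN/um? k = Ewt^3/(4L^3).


Step 1: Convert E to consistent units (1 GPa = 1000 uN/um^2).
E = 170 GPa = 170000 uN/um^2
Step 2: Compute t^3 = 8^3 = 512
Step 3: Compute L^3 = 255^3 = 16581375
Step 4: k = 170000 * 9 * 512 / (4 * 16581375)
k = 11.8108 uN/um


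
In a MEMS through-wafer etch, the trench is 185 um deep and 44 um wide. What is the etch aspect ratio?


Step 1: AR = depth / width
Step 2: AR = 185 / 44
AR = 4.2


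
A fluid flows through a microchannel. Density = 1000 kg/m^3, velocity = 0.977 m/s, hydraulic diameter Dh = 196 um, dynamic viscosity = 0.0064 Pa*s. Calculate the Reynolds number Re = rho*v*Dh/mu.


Step 1: Convert Dh to meters: Dh = 196e-6 m
Step 2: Re = rho * v * Dh / mu
Re = 1000 * 0.977 * 196e-6 / 0.0064
Re = 29.921


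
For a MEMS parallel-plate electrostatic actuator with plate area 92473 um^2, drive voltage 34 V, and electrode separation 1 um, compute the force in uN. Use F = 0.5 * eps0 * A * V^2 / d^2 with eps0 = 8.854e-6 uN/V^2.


Step 1: Identify parameters.
eps0 = 8.854e-6 uN/V^2, A = 92473 um^2, V = 34 V, d = 1 um
Step 2: Compute V^2 = 34^2 = 1156
Step 3: Compute d^2 = 1^2 = 1
Step 4: F = 0.5 * 8.854e-6 * 92473 * 1156 / 1
F = 473.241 uN


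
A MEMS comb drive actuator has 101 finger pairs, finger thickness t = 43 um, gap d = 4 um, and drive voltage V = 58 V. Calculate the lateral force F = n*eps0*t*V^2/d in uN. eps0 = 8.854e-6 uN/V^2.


Step 1: Parameters: n=101, eps0=8.854e-6 uN/V^2, t=43 um, V=58 V, d=4 um
Step 2: V^2 = 3364
Step 3: F = 101 * 8.854e-6 * 43 * 3364 / 4
F = 32.339 uN


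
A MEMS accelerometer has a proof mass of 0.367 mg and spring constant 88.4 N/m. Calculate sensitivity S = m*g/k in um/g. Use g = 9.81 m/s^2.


Step 1: Convert mass: m = 0.367 mg = 3.67e-07 kg
Step 2: S = m * g / k = 3.67e-07 * 9.81 / 88.4
Step 3: S = 4.07e-08 m/g
Step 4: Convert to um/g: S = 0.041 um/g


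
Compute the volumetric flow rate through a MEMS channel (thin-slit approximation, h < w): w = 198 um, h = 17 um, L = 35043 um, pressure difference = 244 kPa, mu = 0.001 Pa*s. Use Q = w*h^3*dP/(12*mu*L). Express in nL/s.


Step 1: Convert all dimensions to SI (meters).
w = 198e-6 m, h = 17e-6 m, L = 35043e-6 m, dP = 244e3 Pa
Step 2: Q = w * h^3 * dP / (12 * mu * L)
Q = 198e-6 * (17e-6)^3 * 244e3 / (12 * 0.001 * 35043e-6) = 5.6444191e-10 m^3/s
Step 3: Convert Q from m^3/s to nL/s (1 m^3 = 1e12 nL, so multiply by 1e12).
Q = 564.442 nL/s
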